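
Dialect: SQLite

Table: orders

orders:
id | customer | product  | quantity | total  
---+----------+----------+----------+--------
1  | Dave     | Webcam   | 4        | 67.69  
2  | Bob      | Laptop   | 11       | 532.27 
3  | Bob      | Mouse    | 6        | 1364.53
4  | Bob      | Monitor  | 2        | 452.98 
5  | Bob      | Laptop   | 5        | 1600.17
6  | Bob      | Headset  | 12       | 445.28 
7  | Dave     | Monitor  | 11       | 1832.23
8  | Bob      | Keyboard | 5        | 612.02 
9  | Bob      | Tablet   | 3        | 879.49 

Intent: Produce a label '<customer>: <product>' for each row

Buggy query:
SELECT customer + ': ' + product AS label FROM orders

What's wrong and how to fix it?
Bug: SQLite uses || for string concatenation; + coerces text to numbers (yielding 0)

Fix: Replace + with || to concatenate text

Corrected query:
SELECT customer || ': ' || product AS label FROM orders

Result:
label        
-------------
Dave: Webcam 
Bob: Laptop  
Bob: Mouse   
Bob: Monitor 
Bob: Laptop  
Bob: Headset 
Dave: Monitor
Bob: Keyboard
Bob: Tablet  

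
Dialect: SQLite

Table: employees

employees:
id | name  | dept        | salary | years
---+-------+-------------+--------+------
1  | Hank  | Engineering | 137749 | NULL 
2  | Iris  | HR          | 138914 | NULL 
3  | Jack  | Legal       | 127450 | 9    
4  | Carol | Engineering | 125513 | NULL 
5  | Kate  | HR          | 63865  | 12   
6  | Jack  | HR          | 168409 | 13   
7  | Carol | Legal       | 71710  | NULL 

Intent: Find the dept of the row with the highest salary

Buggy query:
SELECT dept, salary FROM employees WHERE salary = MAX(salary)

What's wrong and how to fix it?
Bug: WHERE is evaluated per row; an aggregate over the whole table isn't defined there

Fix: Wrap MAX in a scalar subquery so WHERE compares against a single value

Corrected query:
SELECT dept, salary FROM employees WHERE salary = (SELECT MAX(salary) FROM employees)

Result:
dept | salary
-----+-------
HR   | 168409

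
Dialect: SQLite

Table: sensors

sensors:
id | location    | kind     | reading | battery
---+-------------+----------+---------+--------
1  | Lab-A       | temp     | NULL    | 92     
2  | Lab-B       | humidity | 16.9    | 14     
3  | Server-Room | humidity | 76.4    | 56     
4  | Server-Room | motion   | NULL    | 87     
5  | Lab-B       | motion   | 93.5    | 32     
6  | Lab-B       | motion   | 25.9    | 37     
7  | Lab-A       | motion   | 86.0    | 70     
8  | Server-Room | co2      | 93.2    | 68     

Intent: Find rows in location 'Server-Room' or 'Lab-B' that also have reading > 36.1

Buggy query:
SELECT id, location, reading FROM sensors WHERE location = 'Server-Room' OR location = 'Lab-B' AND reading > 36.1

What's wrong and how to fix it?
Bug: AND binds tighter than OR, so this parses as location = 'Server-Room' OR (location = 'Lab-B' AND reading > 36.1)

Fix: Group the OR with parentheses (or use IN), then AND the threshold

Corrected query:
SELECT id, location, reading FROM sensors WHERE (location = 'Server-Room' OR location = 'Lab-B') AND reading > 36.1

Result:
id | location    | reading
---+-------------+--------
3  | Server-Room | 76.4   
5  | Lab-B       | 93.5   
8  | Server-Room | 93.2   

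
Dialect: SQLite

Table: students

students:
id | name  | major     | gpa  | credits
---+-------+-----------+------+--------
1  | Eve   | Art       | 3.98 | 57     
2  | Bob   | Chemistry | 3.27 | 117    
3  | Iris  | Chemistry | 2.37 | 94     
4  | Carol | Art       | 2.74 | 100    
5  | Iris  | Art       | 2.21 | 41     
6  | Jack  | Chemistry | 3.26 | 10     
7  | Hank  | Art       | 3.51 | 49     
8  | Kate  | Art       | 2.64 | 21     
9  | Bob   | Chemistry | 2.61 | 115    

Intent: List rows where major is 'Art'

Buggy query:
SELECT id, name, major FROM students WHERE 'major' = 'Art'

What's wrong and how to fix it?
Bug: Single quotes denote string literals in SQL; the column name is being compared as a constant string

Fix: Reference the column as major without single quotes

Corrected query:
SELECT id, name, major FROM students WHERE major = 'Art'

Result:
id | name  | major
---+-------+------
1  | Eve   | Art  
4  | Carol | Art  
5  | Iris  | Art  
7  | Hank  | Art  
8  | Kate  | Art  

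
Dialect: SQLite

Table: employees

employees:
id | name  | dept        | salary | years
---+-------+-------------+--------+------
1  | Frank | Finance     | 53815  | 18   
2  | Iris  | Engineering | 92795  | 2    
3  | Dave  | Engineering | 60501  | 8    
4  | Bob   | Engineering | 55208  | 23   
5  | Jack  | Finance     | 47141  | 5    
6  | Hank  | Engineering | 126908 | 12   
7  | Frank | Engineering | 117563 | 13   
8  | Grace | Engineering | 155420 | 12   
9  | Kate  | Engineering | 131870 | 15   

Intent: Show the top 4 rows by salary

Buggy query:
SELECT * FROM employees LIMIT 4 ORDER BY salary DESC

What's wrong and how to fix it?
Bug: LIMIT must come after ORDER BY

Fix: Sort with ORDER BY, then apply LIMIT

Corrected query:
SELECT * FROM employees ORDER BY salary DESC LIMIT 4

Result:
id | name  | dept        | salary | years
---+-------+-------------+--------+------
8  | Grace | Engineering | 155420 | 12   
9  | Kate  | Engineering | 131870 | 15   
6  | Hank  | Engineering | 126908 | 12   
7  | Frank | Engineering | 117563 | 13   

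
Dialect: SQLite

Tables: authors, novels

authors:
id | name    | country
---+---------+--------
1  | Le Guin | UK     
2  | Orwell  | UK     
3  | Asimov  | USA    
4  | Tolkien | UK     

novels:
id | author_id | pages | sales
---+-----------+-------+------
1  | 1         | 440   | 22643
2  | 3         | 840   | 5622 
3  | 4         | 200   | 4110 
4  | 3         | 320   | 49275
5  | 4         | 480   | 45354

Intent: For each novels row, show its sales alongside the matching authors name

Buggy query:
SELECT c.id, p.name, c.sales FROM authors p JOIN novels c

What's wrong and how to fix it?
Bug: Missing join condition: each novels row is matched to all authors rows instead of just its own

Fix: Add ON c.author_id = p.id to the JOIN

Corrected query:
SELECT c.id, p.name, c.sales FROM authors p JOIN novels c ON c.author_id = p.id

Result:
id | name    | sales
---+---------+------
1  | Le Guin | 22643
2  | Asimov  | 5622 
3  | Tolkien | 4110 
4  | Asimov  | 49275
5  | Tolkien | 45354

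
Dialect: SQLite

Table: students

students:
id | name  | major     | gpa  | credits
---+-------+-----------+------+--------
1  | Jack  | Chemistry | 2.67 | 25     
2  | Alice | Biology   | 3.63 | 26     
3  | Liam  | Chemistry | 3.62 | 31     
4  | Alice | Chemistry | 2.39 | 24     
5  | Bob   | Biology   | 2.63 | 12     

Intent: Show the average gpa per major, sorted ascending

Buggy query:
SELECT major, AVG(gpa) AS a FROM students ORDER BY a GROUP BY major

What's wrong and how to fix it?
Bug: GROUP BY must precede ORDER BY

Fix: Move ORDER BY to the end, after GROUP BY

Corrected query:
SELECT major, AVG(gpa) AS a FROM students GROUP BY major ORDER BY a

Result:
major     | a       
----------+---------
Chemistry | 2.893333
Biology   | 3.13    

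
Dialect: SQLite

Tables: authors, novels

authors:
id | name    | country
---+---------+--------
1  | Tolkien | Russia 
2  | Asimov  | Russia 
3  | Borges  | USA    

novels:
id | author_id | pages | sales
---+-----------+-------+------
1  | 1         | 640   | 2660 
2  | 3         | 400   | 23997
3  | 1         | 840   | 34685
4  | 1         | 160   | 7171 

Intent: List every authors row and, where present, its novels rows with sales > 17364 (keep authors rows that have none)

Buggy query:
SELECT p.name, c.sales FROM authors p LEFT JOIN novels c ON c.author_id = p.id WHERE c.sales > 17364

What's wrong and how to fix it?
Bug: Filtering c.sales in WHERE discards the NULL rows produced by LEFT JOIN, turning it into an inner join

Fix: Move the right-table condition into the ON clause so unmatched parents are kept

Corrected query:
SELECT p.name, c.sales FROM authors p LEFT JOIN novels c ON c.author_id = p.id AND c.sales > 17364

Result:
name    | sales
--------+------
Tolkien | 34685
Asimov  | NULL 
Borges  | 23997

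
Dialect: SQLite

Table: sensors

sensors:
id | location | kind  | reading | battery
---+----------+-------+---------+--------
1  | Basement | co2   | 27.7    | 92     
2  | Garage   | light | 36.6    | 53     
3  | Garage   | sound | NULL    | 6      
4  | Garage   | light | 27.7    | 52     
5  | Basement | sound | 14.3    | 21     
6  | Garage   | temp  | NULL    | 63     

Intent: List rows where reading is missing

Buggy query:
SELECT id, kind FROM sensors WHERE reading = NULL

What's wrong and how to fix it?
Bug: Comparing to NULL with '=' never matches; NULL = NULL is unknown, not true

Fix: Replace '= NULL' with 'IS NULL'

Corrected query:
SELECT id, kind FROM sensors WHERE reading IS NULL

Result:
id | kind 
---+------
3  | sound
6  | temp 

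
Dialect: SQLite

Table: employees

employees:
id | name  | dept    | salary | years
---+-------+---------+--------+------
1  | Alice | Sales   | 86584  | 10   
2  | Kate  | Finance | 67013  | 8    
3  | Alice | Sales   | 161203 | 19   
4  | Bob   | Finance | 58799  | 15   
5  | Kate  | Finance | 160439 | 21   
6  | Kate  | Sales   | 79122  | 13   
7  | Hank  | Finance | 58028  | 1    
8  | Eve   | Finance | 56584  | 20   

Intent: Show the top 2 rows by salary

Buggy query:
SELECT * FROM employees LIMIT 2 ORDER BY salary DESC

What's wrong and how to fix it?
Bug: LIMIT must come after ORDER BY

Fix: Sort with ORDER BY, then apply LIMIT

Corrected query:
SELECT * FROM employees ORDER BY salary DESC LIMIT 2

Result:
id | name  | dept    | salary | years
---+-------+---------+--------+------
3  | Alice | Sales   | 161203 | 19   
5  | Kate  | Finance | 160439 | 21   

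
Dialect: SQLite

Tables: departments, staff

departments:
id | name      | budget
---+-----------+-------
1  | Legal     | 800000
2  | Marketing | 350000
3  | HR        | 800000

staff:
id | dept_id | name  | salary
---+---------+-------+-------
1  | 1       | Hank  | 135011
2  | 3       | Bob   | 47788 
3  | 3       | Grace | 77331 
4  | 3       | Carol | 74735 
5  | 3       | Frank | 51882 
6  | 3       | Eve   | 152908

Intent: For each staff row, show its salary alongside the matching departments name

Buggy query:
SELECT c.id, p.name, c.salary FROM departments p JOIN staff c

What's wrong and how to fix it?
Bug: Missing join condition: each staff row is matched to all departments rows instead of just its own

Fix: Add ON c.dept_id = p.id to the JOIN

Corrected query:
SELECT c.id, p.name, c.salary FROM departments p JOIN staff c ON c.dept_id = p.id

Result:
id | name  | salary
---+-------+-------
1  | Legal | 135011
2  | HR    | 47788 
3  | HR    | 77331 
4  | HR    | 74735 
5  | HR    | 51882 
6  | HR    | 152908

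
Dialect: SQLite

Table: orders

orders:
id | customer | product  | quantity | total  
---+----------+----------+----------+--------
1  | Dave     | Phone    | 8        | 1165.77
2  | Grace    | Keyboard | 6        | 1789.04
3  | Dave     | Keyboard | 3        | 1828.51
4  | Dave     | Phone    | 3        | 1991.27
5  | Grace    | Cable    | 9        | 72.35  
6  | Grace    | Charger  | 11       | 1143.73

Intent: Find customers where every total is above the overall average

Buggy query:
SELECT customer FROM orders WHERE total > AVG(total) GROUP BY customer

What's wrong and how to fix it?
Bug: AVG() is an aggregate; it can't sit directly in WHERE

Fix: Use a subquery for AVG and a HAVING MIN(...) filter so the condition holds for every row in the group

Corrected query:
SELECT customer FROM orders GROUP BY customer HAVING MIN(total) > (SELECT AVG(total) FROM orders)

Result:
(no rows)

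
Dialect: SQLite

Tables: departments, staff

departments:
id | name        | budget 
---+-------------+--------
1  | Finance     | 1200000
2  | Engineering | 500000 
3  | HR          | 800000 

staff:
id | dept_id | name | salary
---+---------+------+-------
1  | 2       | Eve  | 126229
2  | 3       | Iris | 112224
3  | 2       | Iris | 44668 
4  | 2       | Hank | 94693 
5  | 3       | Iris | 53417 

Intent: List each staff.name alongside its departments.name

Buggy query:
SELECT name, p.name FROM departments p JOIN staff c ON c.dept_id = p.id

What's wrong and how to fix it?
Bug: Both tables have a 'name' column; the unqualified reference is ambiguous

Fix: Qualify the column with its table alias (c.name)

Corrected query:
SELECT c.name, p.name FROM departments p JOIN staff c ON c.dept_id = p.id

Result:
name | name       
-----+------------
Eve  | Engineering
Iris | HR         
Iris | Engineering
Hank | Engineering
Iris | HR         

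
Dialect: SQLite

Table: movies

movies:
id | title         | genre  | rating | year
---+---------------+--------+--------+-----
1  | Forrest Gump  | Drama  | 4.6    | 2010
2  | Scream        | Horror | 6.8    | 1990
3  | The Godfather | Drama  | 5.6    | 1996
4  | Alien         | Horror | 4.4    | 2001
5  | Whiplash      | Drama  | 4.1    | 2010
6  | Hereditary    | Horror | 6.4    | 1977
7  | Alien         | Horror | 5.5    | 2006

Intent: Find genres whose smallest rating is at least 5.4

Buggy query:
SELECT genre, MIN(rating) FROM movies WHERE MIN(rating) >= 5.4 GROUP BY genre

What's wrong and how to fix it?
Bug: MIN() in WHERE is a misuse of aggregate

Fix: Use HAVING for the per-group MIN condition

Corrected query:
SELECT genre, MIN(rating) FROM movies GROUP BY genre HAVING MIN(rating) >= 5.4

Result:
(no rows)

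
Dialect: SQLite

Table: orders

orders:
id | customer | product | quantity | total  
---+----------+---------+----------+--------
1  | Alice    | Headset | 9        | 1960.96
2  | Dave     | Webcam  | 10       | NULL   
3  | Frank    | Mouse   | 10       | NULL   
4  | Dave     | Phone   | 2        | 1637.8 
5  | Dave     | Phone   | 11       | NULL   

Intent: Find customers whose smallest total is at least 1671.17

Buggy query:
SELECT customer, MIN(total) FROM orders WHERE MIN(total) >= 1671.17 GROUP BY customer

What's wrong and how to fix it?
Bug: MIN() in WHERE is a misuse of aggregate

Fix: Use HAVING for the per-group MIN condition

Corrected query:
SELECT customer, MIN(total) FROM orders GROUP BY customer HAVING MIN(total) >= 1671.17

Result:
customer | MIN(total)
---------+-----------
Alice    | 1960.96   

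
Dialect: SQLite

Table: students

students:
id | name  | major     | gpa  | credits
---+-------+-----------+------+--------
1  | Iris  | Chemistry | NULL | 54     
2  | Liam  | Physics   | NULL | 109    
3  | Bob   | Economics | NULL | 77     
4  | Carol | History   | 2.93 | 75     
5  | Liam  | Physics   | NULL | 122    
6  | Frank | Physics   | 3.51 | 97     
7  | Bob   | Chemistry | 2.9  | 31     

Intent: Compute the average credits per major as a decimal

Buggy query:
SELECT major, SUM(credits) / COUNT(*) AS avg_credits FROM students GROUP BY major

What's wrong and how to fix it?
Bug: SUM(credits) and COUNT(*) are both integers; the division truncates the fractional part

Fix: Multiply by 1.0 (or CAST to REAL) to force floating-point division

Corrected query:
SELECT major, SUM(credits) * 1.0 / COUNT(*) AS avg_credits FROM students GROUP BY major

Result:
major     | avg_credits
----------+------------
Chemistry | 42.5       
Economics | 77         
History   | 75         
Physics   | 109.333333 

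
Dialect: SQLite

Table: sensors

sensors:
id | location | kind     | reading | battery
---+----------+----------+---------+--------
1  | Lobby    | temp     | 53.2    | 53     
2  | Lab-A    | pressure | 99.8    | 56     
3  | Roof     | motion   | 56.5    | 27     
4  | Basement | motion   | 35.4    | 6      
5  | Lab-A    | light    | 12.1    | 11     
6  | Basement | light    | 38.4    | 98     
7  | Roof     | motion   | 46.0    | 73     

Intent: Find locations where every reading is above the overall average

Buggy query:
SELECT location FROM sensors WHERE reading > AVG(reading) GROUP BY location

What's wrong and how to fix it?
Bug: WHERE evaluates per row before aggregation, so AVG() is unavailable

Fix: Use a subquery for AVG and a HAVING MIN(...) filter so the condition holds for every row in the group

Corrected query:
SELECT location FROM sensors GROUP BY location HAVING MIN(reading) > (SELECT AVG(reading) FROM sensors)

Result:
location
--------
Lobby   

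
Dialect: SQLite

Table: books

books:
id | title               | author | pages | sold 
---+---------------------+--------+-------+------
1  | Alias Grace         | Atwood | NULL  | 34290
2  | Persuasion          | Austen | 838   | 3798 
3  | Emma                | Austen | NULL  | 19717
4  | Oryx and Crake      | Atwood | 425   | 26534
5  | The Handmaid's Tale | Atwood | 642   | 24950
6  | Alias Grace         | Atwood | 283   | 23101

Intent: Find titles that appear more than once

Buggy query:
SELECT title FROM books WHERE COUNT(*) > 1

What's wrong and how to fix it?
Bug: WHERE can't reference COUNT(*); aggregates are computed after WHERE

Fix: GROUP BY title, then filter groups with HAVING COUNT(*) > 1

Corrected query:
SELECT title FROM books GROUP BY title HAVING COUNT(*) > 1

Result:
title      
-----------
Alias Grace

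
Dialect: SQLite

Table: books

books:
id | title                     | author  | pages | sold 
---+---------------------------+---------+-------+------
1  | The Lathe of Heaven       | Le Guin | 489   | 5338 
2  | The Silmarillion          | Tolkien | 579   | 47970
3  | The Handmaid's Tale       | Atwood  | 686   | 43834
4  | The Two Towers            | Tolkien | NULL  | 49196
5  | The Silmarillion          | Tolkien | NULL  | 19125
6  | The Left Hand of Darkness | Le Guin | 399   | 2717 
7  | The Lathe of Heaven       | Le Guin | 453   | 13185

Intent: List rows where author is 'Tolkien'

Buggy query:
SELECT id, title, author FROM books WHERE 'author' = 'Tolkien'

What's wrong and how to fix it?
Bug: Single quotes denote string literals in SQL; the column name is being compared as a constant string

Fix: Reference the column as author without single quotes

Corrected query:
SELECT id, title, author FROM books WHERE author = 'Tolkien'

Result:
id | title            | author 
---+------------------+--------
2  | The Silmarillion | Tolkien
4  | The Two Towers   | Tolkien
5  | The Silmarillion | Tolkien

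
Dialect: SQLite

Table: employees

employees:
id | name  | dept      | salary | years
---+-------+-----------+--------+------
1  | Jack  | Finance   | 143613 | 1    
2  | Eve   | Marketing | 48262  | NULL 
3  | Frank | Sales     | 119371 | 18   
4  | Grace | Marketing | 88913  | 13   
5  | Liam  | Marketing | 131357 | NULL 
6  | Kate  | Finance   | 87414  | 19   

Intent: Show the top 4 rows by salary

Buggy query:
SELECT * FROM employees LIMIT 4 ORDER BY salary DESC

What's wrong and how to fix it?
Bug: ORDER BY cannot follow LIMIT; LIMIT is the final clause

Fix: Swap the clauses: ORDER BY first, then LIMIT

Corrected query:
SELECT * FROM employees ORDER BY salary DESC LIMIT 4

Result:
id | name  | dept      | salary | years
---+-------+-----------+--------+------
1  | Jack  | Finance   | 143613 | 1    
5  | Liam  | Marketing | 131357 | NULL 
3  | Frank | Sales     | 119371 | 18   
4  | Grace | Marketing | 88913  | 13   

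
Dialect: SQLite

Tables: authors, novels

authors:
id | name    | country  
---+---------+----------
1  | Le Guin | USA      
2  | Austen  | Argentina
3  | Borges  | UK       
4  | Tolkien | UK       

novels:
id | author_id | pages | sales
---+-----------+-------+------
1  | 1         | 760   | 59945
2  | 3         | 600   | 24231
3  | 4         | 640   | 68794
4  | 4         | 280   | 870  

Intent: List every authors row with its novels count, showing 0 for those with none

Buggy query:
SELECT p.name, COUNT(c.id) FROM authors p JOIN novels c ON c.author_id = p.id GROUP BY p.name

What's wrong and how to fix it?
Bug: An inner join excludes parents with zero children

Fix: Use LEFT JOIN so parents without children still appear (COUNT(c.id) gives 0)

Corrected query:
SELECT p.name, COUNT(c.id) FROM authors p LEFT JOIN novels c ON c.author_id = p.id GROUP BY p.name

Result:
name    | COUNT(c.id)
--------+------------
Austen  | 0          
Borges  | 1          
Le Guin | 1          
Tolkien | 2          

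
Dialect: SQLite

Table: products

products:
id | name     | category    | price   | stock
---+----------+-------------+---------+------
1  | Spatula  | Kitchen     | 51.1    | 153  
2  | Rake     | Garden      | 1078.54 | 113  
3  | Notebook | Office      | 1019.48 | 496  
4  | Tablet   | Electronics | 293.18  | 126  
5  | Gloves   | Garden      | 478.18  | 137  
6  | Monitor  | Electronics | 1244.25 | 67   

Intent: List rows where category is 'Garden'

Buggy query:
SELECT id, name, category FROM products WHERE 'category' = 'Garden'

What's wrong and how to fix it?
Bug: 'category' in single quotes is a string literal, not the column; the comparison is literal-vs-literal and never true

Fix: Remove the quotes around the column name (or use double quotes for an identifier)

Corrected query:
SELECT id, name, category FROM products WHERE category = 'Garden'

Result:
id | name   | category
---+--------+---------
2  | Rake   | Garden  
5  | Gloves | Garden  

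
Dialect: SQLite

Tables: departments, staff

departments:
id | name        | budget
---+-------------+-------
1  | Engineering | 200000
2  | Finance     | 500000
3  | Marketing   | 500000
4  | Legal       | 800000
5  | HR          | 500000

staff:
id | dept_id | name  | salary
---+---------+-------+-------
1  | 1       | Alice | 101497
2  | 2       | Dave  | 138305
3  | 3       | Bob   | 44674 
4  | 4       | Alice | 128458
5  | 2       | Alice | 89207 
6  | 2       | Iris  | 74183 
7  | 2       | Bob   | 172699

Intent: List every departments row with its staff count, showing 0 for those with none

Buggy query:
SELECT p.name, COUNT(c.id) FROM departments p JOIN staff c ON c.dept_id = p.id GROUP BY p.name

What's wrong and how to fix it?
Bug: An inner join excludes parents with zero children

Fix: Use LEFT JOIN so parents without children still appear (COUNT(c.id) gives 0)

Corrected query:
SELECT p.name, COUNT(c.id) FROM departments p LEFT JOIN staff c ON c.dept_id = p.id GROUP BY p.name

Result:
name        | COUNT(c.id)
------------+------------
Engineering | 1          
Finance     | 4          
HR          | 0          
Legal       | 1          
Marketing   | 1          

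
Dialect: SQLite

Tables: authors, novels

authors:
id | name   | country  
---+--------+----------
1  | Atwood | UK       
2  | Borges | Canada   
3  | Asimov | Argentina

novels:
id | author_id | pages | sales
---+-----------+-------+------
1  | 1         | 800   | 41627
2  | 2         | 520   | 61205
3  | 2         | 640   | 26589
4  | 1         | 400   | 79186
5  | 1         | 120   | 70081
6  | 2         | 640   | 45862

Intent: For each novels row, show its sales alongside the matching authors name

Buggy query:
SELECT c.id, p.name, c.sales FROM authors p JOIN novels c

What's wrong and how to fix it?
Bug: Missing join condition: each novels row is matched to all authors rows instead of just its own

Fix: Specify the join condition linking the foreign key to the parent id

Corrected query:
SELECT c.id, p.name, c.sales FROM authors p JOIN novels c ON c.author_id = p.id

Result:
id | name   | sales
---+--------+------
1  | Atwood | 41627
2  | Borges | 61205
3  | Borges | 26589
4  | Atwood | 79186
5  | Atwood | 70081
6  | Borges | 45862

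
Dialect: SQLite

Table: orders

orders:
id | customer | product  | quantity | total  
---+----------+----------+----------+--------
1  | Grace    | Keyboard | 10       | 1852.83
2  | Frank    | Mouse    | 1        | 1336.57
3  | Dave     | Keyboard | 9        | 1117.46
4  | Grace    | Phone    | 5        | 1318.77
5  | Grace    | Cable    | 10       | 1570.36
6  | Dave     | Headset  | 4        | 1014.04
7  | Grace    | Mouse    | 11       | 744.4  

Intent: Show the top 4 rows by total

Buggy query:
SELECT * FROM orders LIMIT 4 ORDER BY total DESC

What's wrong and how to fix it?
Bug: ORDER BY cannot follow LIMIT; LIMIT is the final clause

Fix: Swap the clauses: ORDER BY first, then LIMIT

Corrected query:
SELECT * FROM orders ORDER BY total DESC LIMIT 4

Result:
id | customer | product  | quantity | total  
---+----------+----------+----------+--------
1  | Grace    | Keyboard | 10       | 1852.83
5  | Grace    | Cable    | 10       | 1570.36
2  | Frank    | Mouse    | 1        | 1336.57
4  | Grace    | Phone    | 5        | 1318.77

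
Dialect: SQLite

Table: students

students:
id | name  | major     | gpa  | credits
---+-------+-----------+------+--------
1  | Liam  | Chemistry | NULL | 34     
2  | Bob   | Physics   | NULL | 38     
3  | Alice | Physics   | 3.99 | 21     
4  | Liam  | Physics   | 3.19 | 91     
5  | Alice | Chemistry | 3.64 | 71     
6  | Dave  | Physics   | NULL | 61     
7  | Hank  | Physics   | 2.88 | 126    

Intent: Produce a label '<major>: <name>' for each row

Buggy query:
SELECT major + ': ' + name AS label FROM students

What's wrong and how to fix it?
Bug: SQLite uses || for string concatenation; + coerces text to numbers (yielding 0)

Fix: Use the || operator for string concatenation

Corrected query:
SELECT major || ': ' || name AS label FROM students

Result:
label           
----------------
Chemistry: Liam 
Physics: Bob    
Physics: Alice  
Physics: Liam   
Chemistry: Alice
Physics: Dave   
Physics: Hank   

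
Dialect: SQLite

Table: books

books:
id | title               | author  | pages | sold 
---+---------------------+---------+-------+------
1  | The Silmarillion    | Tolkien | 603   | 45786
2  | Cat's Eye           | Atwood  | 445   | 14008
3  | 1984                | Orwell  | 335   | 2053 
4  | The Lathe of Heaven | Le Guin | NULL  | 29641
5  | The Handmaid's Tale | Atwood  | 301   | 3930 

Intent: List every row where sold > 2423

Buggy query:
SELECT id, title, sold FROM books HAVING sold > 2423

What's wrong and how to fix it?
Bug: This is a non-aggregate query (no GROUP BY, no aggregates), so in SQLite the HAVING clause is invalid here; a row-level condition belongs in WHERE

Fix: Replace HAVING with WHERE since the condition applies to individual rows

Corrected query:
SELECT id, title, sold FROM books WHERE sold > 2423

Result:
id | title               | sold 
---+---------------------+------
1  | The Silmarillion    | 45786
2  | Cat's Eye           | 14008
4  | The Lathe of Heaven | 29641
5  | The Handmaid's Tale | 3930 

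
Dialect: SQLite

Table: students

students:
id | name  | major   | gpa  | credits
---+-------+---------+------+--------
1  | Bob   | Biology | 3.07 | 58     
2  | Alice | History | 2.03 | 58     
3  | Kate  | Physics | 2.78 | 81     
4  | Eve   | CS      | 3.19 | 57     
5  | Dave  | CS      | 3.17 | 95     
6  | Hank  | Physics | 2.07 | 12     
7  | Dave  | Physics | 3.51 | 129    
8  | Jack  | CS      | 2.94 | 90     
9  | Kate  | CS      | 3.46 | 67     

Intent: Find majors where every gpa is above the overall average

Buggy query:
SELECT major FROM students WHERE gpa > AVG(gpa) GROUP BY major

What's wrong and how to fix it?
Bug: WHERE evaluates per row before aggregation, so AVG() is unavailable

Fix: Compute the overall average in a scalar subquery and compare each group's MIN against it in HAVING

Corrected query:
SELECT major FROM students GROUP BY major HAVING MIN(gpa) > (SELECT AVG(gpa) FROM students)

Result:
major  
-------
Biology
CS     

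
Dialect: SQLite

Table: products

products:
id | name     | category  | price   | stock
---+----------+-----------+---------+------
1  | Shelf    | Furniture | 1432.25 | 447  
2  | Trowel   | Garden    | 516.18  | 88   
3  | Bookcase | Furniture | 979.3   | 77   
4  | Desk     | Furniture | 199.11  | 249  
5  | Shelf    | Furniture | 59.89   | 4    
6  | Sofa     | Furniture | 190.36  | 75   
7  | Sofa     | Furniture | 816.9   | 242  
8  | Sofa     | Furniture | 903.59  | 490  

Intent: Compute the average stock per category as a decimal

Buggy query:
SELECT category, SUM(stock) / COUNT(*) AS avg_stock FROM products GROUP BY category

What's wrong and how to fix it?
Bug: SUM(stock) and COUNT(*) are both integers; the division truncates the fractional part

Fix: Cast one side to REAL so the division keeps the fractional part

Corrected query:
SELECT category, SUM(stock) * 1.0 / COUNT(*) AS avg_stock FROM products GROUP BY category

Result:
category  | avg_stock 
----------+-----------
Furniture | 226.285714
Garden    | 88        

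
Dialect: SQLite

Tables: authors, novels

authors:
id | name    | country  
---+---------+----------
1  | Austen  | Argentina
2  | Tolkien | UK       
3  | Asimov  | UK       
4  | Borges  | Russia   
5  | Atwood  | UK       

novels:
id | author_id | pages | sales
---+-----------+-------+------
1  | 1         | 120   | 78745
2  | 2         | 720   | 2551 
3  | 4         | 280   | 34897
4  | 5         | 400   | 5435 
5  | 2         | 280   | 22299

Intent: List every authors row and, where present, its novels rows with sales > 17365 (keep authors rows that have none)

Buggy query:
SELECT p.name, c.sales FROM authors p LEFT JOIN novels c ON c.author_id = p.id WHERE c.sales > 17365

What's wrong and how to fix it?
Bug: A WHERE condition on the right-hand table after LEFT JOIN drops unmatched parents

Fix: Move the right-table condition into the ON clause so unmatched parents are kept

Corrected query:
SELECT p.name, c.sales FROM authors p LEFT JOIN novels c ON c.author_id = p.id AND c.sales > 17365

Result:
name    | sales
--------+------
Austen  | 78745
Tolkien | 22299
Asimov  | NULL 
Borges  | 34897
Atwood  | NULL 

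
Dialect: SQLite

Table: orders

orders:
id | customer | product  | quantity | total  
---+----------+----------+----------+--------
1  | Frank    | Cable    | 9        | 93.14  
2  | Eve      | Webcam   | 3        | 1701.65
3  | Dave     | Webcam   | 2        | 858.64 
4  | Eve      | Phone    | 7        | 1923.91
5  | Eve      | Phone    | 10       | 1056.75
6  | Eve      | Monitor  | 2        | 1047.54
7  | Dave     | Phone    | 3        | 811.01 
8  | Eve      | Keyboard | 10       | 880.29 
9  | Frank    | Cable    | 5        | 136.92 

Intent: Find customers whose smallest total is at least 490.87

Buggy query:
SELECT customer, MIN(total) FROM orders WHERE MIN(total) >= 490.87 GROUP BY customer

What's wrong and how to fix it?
Bug: MIN() in WHERE is a misuse of aggregate

Fix: Use HAVING for the per-group MIN condition

Corrected query:
SELECT customer, MIN(total) FROM orders GROUP BY customer HAVING MIN(total) >= 490.87

Result:
customer | MIN(total)
---------+-----------
Dave     | 811.01    
Eve      | 880.29    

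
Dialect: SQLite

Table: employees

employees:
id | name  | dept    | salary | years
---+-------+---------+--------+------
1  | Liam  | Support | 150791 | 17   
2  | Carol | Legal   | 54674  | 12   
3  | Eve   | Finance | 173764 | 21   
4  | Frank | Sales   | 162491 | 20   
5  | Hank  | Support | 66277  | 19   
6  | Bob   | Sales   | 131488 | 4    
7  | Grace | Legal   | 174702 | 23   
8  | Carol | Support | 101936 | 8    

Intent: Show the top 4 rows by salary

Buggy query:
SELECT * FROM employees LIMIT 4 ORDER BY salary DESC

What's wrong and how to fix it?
Bug: ORDER BY cannot follow LIMIT; LIMIT is the final clause

Fix: Sort with ORDER BY, then apply LIMIT

Corrected query:
SELECT * FROM employees ORDER BY salary DESC LIMIT 4

Result:
id | name  | dept    | salary | years
---+-------+---------+--------+------
7  | Grace | Legal   | 174702 | 23   
3  | Eve   | Finance | 173764 | 21   
4  | Frank | Sales   | 162491 | 20   
1  | Liam  | Support | 150791 | 17   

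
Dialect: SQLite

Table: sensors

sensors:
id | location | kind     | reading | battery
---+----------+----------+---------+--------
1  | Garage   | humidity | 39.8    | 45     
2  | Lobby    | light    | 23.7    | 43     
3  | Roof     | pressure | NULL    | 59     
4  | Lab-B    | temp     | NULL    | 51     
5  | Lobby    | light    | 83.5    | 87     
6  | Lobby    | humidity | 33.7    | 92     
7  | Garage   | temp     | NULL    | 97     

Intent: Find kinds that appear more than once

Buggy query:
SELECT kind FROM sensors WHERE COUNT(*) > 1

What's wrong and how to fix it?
Bug: WHERE can't reference COUNT(*); aggregates are computed after WHERE

Fix: Group first, then use HAVING for the count condition

Corrected query:
SELECT kind FROM sensors GROUP BY kind HAVING COUNT(*) > 1

Result:
kind    
--------
humidity
light   
temp    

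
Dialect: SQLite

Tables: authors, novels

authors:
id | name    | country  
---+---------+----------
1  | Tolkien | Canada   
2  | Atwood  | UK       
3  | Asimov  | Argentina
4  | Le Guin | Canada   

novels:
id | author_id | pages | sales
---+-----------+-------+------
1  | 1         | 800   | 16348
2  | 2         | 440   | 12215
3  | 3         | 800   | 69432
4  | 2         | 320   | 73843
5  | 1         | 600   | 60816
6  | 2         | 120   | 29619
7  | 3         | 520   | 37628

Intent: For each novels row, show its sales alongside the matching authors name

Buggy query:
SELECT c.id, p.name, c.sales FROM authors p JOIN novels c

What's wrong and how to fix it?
Bug: Missing join condition: each novels row is matched to all authors rows instead of just its own

Fix: Specify the join condition linking the foreign key to the parent id

Corrected query:
SELECT c.id, p.name, c.sales FROM authors p JOIN novels c ON c.author_id = p.id

Result:
id | name    | sales
---+---------+------
1  | Tolkien | 16348
2  | Atwood  | 12215
3  | Asimov  | 69432
4  | Atwood  | 73843
5  | Tolkien | 60816
6  | Atwood  | 29619
7  | Asimov  | 37628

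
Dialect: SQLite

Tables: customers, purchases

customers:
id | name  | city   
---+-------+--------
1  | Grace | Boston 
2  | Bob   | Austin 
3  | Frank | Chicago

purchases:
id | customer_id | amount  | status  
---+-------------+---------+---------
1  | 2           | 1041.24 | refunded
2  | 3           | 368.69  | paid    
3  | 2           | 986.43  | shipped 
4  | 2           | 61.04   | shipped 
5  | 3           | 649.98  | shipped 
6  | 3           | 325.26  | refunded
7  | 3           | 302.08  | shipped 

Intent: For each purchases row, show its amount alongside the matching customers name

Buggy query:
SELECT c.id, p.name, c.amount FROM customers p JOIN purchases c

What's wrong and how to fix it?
Bug: Missing join condition: each purchases row is matched to all customers rows instead of just its own

Fix: Specify the join condition linking the foreign key to the parent id

Corrected query:
SELECT c.id, p.name, c.amount FROM customers p JOIN purchases c ON c.customer_id = p.id

Result:
id | name  | amount 
---+-------+--------
1  | Bob   | 1041.24
2  | Frank | 368.69 
3  | Bob   | 986.43 
4  | Bob   | 61.04  
5  | Frank | 649.98 
6  | Frank | 325.26 
7  | Frank | 302.08 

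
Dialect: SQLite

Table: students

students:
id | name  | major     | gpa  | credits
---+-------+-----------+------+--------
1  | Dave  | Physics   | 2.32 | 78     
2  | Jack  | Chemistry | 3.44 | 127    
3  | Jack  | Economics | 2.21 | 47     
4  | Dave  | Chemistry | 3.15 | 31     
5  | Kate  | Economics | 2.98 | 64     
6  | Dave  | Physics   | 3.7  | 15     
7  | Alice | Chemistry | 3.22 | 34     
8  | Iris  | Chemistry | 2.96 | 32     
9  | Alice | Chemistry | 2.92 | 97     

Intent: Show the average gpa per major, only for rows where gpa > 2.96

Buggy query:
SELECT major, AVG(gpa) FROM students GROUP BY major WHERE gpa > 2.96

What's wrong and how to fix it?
Bug: Row-level WHERE must come before GROUP BY in the clause order

Fix: Move the WHERE clause before GROUP BY

Corrected query:
SELECT major, AVG(gpa) FROM students WHERE gpa > 2.96 GROUP BY major

Result:
major     | AVG(gpa)
----------+---------
Chemistry | 3.27    
Economics | 2.98    
Physics   | 3.7     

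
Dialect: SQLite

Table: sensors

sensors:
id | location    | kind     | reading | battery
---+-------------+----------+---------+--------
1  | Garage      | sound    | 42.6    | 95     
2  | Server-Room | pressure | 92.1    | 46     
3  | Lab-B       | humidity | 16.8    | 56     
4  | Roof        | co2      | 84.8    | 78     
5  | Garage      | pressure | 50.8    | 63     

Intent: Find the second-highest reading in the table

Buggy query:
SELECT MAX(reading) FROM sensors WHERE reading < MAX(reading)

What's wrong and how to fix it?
Bug: MAX(reading) on the right of the comparison is an aggregate-in-WHERE error

Fix: Compute the overall MAX in a subquery, then take MAX of rows below it

Corrected query:
SELECT MAX(reading) FROM sensors WHERE reading < (SELECT MAX(reading) FROM sensors)

Result:
MAX(reading)
------------
84.8        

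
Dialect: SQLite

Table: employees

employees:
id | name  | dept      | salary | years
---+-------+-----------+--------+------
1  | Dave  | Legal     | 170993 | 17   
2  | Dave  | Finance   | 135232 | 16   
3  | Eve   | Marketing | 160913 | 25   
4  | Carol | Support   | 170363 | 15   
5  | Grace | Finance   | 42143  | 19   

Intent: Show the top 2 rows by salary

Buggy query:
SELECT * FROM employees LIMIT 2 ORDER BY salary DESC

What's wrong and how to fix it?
Bug: ORDER BY cannot follow LIMIT; LIMIT is the final clause

Fix: Sort with ORDER BY, then apply LIMIT

Corrected query:
SELECT * FROM employees ORDER BY salary DESC LIMIT 2

Result:
id | name  | dept    | salary | years
---+-------+---------+--------+------
1  | Dave  | Legal   | 170993 | 17   
4  | Carol | Support | 170363 | 15   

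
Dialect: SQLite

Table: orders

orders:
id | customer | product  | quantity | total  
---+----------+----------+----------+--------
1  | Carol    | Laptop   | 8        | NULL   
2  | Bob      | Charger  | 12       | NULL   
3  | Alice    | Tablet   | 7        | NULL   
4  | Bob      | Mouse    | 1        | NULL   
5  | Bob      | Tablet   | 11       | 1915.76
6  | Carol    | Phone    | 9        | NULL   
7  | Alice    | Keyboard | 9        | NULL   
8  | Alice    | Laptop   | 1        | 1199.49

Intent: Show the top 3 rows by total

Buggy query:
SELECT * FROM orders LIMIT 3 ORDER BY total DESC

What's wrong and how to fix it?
Bug: LIMIT must come after ORDER BY

Fix: Swap the clauses: ORDER BY first, then LIMIT

Corrected query:
SELECT * FROM orders ORDER BY total DESC LIMIT 3

Result:
id | customer | product | quantity | total  
---+----------+---------+----------+--------
5  | Bob      | Tablet  | 11       | 1915.76
8  | Alice    | Laptop  | 1        | 1199.49
1  | Carol    | Laptop  | 8        | NULL   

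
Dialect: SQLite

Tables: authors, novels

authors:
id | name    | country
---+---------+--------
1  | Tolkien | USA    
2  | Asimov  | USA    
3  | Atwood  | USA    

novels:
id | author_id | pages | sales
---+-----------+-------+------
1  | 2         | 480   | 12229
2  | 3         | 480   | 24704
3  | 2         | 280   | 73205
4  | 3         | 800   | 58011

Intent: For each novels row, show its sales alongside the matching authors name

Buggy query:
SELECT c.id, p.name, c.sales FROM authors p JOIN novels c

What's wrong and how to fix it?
Bug: Missing join condition: each novels row is matched to all authors rows instead of just its own

Fix: Specify the join condition linking the foreign key to the parent id

Corrected query:
SELECT c.id, p.name, c.sales FROM authors p JOIN novels c ON c.author_id = p.id

Result:
id | name   | sales
---+--------+------
1  | Asimov | 12229
2  | Atwood | 24704
3  | Asimov | 73205
4  | Atwood | 58011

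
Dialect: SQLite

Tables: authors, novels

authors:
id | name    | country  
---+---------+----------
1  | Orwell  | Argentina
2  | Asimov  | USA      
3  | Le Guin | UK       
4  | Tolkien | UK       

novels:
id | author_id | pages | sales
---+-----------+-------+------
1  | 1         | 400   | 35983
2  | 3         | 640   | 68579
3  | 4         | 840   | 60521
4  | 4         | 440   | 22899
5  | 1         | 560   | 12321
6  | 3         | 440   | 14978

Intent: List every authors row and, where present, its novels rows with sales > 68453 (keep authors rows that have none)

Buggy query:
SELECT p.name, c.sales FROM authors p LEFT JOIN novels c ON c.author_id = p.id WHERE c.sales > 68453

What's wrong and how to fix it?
Bug: A WHERE condition on the right-hand table after LEFT JOIN drops unmatched parents

Fix: Put 'c.sales > 68453' in the JOIN's ON clause instead of WHERE

Corrected query:
SELECT p.name, c.sales FROM authors p LEFT JOIN novels c ON c.author_id = p.id AND c.sales > 68453

Result:
name    | sales
--------+------
Orwell  | NULL 
Asimov  | NULL 
Le Guin | 68579
Tolkien | NULL 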